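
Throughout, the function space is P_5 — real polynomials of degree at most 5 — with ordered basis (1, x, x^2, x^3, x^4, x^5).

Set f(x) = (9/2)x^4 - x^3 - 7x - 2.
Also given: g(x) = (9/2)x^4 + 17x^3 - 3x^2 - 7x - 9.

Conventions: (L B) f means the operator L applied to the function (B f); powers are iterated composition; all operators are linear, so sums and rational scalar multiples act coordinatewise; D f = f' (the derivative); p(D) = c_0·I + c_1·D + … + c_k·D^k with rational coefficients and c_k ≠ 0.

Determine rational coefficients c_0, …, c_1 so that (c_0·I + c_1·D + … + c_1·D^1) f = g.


p(D) = I + D, i.e. c_0 = 1, c_1 = 1

D^0 f = (9/2)x^4 - x^3 - 7x - 2
D^1 f = 18x^3 - 3x^2 - 7
matching coefficients of g against c_0 f + c_1 Df + … from the top degree down determines the c_i
solution: c_0 = 1, c_1 = 1


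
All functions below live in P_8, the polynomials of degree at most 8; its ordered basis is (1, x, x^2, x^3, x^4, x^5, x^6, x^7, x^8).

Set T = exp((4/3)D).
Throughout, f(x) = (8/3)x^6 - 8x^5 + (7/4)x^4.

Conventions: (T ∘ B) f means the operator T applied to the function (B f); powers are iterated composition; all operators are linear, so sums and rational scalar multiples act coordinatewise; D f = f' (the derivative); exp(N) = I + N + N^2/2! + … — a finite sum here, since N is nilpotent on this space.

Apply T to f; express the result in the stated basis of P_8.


order-1 term: (64/3)x^5 - (160/3)x^4 + (28/3)x^3
order-2 term: (640/9)x^4 - (1280/9)x^3 + (56/3)x^2
order-3 term: (10240/81)x^3 - (5120/27)x^2 + (448/27)x
order-4 term: (10240/81)x^2 - (10240/81)x + 448/81
order-5 term: (16384/243)x - 8192/243
order-6 term: 32768/2187
the series for exp((4/3)D) f terminates at order 6
exp((4/3)D) f = (8/3)x^6 + (40/3)x^5 + (703/36)x^4 - (524/81)x^3 - (3608/81)x^2 - (10304/243)x - 28864/2187

the image equals g(x) = (8/3)x^6 + (40/3)x^5 + (703/36)x^4 - (524/81)x^3 - (3608/81)x^2 - (10304/243)x - 28864/2187


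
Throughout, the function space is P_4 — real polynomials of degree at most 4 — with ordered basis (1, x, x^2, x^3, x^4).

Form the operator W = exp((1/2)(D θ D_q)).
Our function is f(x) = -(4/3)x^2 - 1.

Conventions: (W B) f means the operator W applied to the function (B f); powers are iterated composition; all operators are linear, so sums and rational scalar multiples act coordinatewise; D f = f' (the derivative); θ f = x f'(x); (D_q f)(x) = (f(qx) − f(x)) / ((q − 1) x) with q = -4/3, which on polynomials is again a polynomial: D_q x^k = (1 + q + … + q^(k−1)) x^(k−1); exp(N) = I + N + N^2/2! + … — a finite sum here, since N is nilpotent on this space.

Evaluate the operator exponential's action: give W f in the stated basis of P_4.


order-1 term: 2/9
the series for exp((1/2)(D θ D_q)) f terminates at order 1
exp((1/2)(D θ D_q)) f = -(4/3)x^2 - 7/9

g(x) = -(4/3)x^2 - 7/9


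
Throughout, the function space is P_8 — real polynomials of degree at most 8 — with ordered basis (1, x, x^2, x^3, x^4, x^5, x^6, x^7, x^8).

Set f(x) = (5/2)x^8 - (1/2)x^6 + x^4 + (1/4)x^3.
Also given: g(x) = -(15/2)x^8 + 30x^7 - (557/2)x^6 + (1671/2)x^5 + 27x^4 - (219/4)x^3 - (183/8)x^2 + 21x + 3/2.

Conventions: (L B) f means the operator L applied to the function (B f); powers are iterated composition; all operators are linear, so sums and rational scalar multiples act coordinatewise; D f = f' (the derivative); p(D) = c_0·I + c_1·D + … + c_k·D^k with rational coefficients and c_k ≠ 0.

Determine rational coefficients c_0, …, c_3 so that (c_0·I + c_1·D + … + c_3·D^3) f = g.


c_0 = -3, c_1 = 3/2, c_2 = -2, c_3 = 1

D^0 f = (5/2)x^8 - (1/2)x^6 + x^4 + (1/4)x^3
D^1 f = 20x^7 - 3x^5 + 4x^3 + (3/4)x^2
D^2 f = 140x^6 - 15x^4 + 12x^2 + (3/2)x
D^3 f = 840x^5 - 60x^3 + 24x + 3/2
matching coefficients of g against c_0 f + c_1 Df + … from the top degree down determines the c_i
solution: c_0 = -3, c_1 = 3/2, c_2 = -2, c_3 = 1


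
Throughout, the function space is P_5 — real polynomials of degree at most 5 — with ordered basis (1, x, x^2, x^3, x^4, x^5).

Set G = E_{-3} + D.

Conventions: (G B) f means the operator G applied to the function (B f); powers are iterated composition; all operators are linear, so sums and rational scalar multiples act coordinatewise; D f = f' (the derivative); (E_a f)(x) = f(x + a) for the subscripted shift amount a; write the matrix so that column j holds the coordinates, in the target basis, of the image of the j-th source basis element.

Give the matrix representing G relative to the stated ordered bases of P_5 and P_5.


image of 1: 1
image of x: x - 2
image of x^2: x^2 - 4x + 9
image of x^3: x^3 - 6x^2 + 27x - 27
image of x^4: x^4 - 8x^3 + 54x^2 - 108x + 81
image of x^5: x^5 - 10x^4 + 90x^3 - 270x^2 + 405x - 243
each image's coordinates form column j of the matrix

the matrix is [[1, -2, 9, -27, 81, -243]; [0, 1, -4, 27, -108, 405]; [0, 0, 1, -6, 54, -270]; [0, 0, 0, 1, -8, 90]; [0, 0, 0, 0, 1, -10]; [0, 0, 0, 0, 0, 1]] (rows listed top to bottom)


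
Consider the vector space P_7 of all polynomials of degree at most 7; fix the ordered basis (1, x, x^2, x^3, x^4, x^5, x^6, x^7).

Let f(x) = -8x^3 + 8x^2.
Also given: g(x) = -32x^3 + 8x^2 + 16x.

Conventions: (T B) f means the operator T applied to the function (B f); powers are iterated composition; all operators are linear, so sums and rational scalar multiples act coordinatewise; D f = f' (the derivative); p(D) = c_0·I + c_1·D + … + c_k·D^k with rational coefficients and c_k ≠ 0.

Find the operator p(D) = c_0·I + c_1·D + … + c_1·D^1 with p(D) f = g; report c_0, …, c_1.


D^0 f = -8x^3 + 8x^2
D^1 f = -24x^2 + 16x
matching coefficients of g against c_0 f + c_1 Df + … from the top degree down determines the c_i
solution: c_0 = 4, c_1 = 1

p(D) = 4·I + D, i.e. c_0 = 4, c_1 = 1


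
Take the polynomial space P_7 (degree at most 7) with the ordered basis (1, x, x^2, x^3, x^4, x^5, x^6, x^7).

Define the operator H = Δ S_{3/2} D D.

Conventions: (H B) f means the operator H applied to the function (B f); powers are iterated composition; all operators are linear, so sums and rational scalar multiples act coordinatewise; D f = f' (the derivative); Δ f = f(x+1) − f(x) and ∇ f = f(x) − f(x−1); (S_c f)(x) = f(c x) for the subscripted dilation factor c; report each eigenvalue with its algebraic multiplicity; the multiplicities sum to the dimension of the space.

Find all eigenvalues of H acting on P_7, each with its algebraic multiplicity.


image of 1: 0
image of x: 0
image of x^2: 0
image of x^3: 9
image of x^4: 54x + 27
image of x^5: (405/2)x^2 + (405/2)x + 135/2
image of x^6: (1215/2)x^3 + (3645/4)x^2 + (1215/2)x + 1215/8
image of x^7: (25515/16)x^4 + (25515/8)x^3 + (25515/8)x^2 + (25515/16)x + 5103/16
the matrix is upper triangular; its diagonal is (0, 0, 0, 0, 0, 0, 0, 0)
for a triangular matrix the eigenvalues are the diagonal entries, with algebraic multiplicity their repetition count

λ = 0 (multiplicity 8)


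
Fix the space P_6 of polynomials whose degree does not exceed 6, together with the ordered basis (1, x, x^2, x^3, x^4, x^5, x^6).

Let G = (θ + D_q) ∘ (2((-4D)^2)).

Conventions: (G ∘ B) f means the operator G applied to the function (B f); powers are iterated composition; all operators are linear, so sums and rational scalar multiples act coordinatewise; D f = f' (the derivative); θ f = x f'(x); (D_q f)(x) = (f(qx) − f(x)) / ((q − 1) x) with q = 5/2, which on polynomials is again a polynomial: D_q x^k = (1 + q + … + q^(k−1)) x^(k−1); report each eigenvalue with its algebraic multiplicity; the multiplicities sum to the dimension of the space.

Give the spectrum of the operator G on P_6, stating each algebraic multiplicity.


λ = 0 (multiplicity 7)

image of 1: 0
image of x: 0
image of x^2: 0
image of x^3: 192x + 192
image of x^4: 768x^2 + 1344x
image of x^5: 1920x^3 + 6240x^2
image of x^6: 3840x^4 + 24360x^3
the matrix is upper triangular; its diagonal is (0, 0, 0, 0, 0, 0, 0)
for a triangular matrix the eigenvalues are the diagonal entries, with algebraic multiplicity their repetition count


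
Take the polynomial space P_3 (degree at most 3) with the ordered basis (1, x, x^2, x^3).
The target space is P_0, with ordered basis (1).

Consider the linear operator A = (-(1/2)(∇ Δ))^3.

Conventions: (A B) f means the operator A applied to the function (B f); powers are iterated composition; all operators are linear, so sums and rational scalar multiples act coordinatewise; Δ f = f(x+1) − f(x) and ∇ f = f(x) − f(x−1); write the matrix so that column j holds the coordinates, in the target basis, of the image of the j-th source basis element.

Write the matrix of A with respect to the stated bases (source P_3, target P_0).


the matrix is [[0, 0, 0, 0]] (rows listed top to bottom)

image of 1: 0
image of x: 0
image of x^2: 0
image of x^3: 0
each image's coordinates form column j of the matrix


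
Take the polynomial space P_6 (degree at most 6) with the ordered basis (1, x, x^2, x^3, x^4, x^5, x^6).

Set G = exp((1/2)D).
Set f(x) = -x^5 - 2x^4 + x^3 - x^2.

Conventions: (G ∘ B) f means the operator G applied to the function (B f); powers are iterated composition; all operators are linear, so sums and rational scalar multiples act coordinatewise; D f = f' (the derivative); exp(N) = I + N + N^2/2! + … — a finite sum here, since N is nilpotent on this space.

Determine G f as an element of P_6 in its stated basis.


g(x) = -x^5 - (9/2)x^4 - (11/2)x^3 - (15/4)x^2 - (25/16)x - 9/32

order-1 term: -(5/2)x^4 - 4x^3 + (3/2)x^2 - x
order-2 term: -(5/2)x^3 - 3x^2 + (3/4)x - 1/4
order-3 term: -(5/4)x^2 - x + 1/8
order-4 term: -(5/16)x - 1/8
order-5 term: -1/32
the series for exp((1/2)D) f terminates at order 5
exp((1/2)D) f = -x^5 - (9/2)x^4 - (11/2)x^3 - (15/4)x^2 - (25/16)x - 9/32


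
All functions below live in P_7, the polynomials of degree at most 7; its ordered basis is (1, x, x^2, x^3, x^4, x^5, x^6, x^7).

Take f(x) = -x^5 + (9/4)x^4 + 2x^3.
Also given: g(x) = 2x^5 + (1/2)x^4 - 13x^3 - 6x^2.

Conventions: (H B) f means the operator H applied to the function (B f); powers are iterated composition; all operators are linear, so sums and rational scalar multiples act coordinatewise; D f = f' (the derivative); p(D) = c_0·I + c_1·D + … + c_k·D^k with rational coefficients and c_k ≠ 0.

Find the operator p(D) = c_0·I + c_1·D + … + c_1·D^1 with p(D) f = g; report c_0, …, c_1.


D^0 f = -x^5 + (9/4)x^4 + 2x^3
D^1 f = -5x^4 + 9x^3 + 6x^2
matching coefficients of g against c_0 f + c_1 Df + … from the top degree down determines the c_i
solution: c_0 = -2, c_1 = -1

p(D) = -2·I − D, i.e. c_0 = -2, c_1 = -1


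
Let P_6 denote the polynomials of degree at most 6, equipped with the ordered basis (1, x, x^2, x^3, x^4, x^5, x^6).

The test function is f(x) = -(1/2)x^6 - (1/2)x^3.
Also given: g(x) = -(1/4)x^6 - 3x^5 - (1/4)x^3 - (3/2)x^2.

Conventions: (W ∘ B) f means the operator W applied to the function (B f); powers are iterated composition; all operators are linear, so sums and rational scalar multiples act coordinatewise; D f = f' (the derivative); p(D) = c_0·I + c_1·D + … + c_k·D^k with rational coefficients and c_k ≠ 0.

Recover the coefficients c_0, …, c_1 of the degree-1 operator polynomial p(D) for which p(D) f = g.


D^0 f = -(1/2)x^6 - (1/2)x^3
D^1 f = -3x^5 - (3/2)x^2
matching coefficients of g against c_0 f + c_1 Df + … from the top degree down determines the c_i
solution: c_0 = 1/2, c_1 = 1

c_0 = 1/2, c_1 = 1


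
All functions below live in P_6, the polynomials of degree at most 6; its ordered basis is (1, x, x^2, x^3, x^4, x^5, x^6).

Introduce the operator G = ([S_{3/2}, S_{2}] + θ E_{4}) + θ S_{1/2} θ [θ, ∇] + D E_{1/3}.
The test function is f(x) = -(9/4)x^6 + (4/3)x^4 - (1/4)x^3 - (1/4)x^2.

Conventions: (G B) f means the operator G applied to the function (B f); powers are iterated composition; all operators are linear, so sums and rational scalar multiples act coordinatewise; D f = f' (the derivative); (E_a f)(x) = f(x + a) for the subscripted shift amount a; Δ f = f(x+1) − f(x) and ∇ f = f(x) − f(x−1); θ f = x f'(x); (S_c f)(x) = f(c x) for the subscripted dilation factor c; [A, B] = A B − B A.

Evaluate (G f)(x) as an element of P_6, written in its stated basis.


the image equals g(x) = -(27/2)x^6 - (17469/64)x^5 - (6734/3)x^4 - (202573/24)x^3 - (102895/6)x^2 - (484973/36)x - 35/324

S_{2} f = -144x^6 + (64/3)x^4 - 2x^3 - x^2
S_{3/2} S_{2} f = -(6561/4)x^6 + 108x^4 - (27/4)x^3 - (9/4)x^2
S_{3/2} f = -(6561/256)x^6 + (27/4)x^4 - (27/32)x^3 - (9/16)x^2
S_{2} S_{3/2} f = -(6561/4)x^6 + 108x^4 - (27/4)x^3 - (9/4)x^2
[S_{3/2}, S_{2}] f = 0
E_{4} f = -(9/4)x^6 - 54x^5 - (1616/3)x^4 - (34307/12)x^3 - (34061/4)x^2 - (40490/3)x - 26684/3
θ E_{4} f = -(27/2)x^6 - 270x^5 - (6464/3)x^4 - (34307/4)x^3 - (34061/2)x^2 - (40490/3)x
([S_{3/2}, S_{2}] + θ E_{4}) f = -(27/2)x^6 - 270x^5 - (6464/3)x^4 - (34307/4)x^3 - (34061/2)x^2 - (40490/3)x
∇ f = -(27/2)x^5 + (135/4)x^4 - (119/3)x^3 + 25x^2 - (95/12)x + 11/12
θ ∇ f = -(135/2)x^5 + 135x^4 - 119x^3 + 50x^2 - (95/12)x
θ f = -(27/2)x^6 + (16/3)x^4 - (3/4)x^3 - (1/2)x^2
∇ θ f = -81x^5 + (405/2)x^4 - (746/3)x^3 + (673/4)x^2 - (701/12)x + 95/12
[θ, ∇] f = (27/2)x^5 - (135/2)x^4 + (389/3)x^3 - (473/4)x^2 + (101/2)x - 95/12
θ [θ, ∇] f = (135/2)x^5 - 270x^4 + 389x^3 - (473/2)x^2 + (101/2)x
S_{1/2} θ [θ, ∇] f = (135/64)x^5 - (135/8)x^4 + (389/8)x^3 - (473/8)x^2 + (101/4)x
θ (S_{1/2} θ) [θ, ∇] f = (675/64)x^5 - (135/2)x^4 + (1167/8)x^3 - (473/4)x^2 + (101/4)x
E_{1/3} f = -(9/4)x^6 - (9/2)x^5 - (29/12)x^4 - (5/36)x^3 - (1/36)x^2 - (35/324)x - 23/972
D E_{1/3} f = -(27/2)x^5 - (45/2)x^4 - (29/3)x^3 - (5/12)x^2 - (1/18)x - 35/324
(([S_{3/2}, S_{2}] + θ E_{4}) + θ S_{1/2} θ [θ, ∇] + D E_{1/3}) f = -(27/2)x^6 - (17469/64)x^5 - (6734/3)x^4 - (202573/24)x^3 - (102895/6)x^2 - (484973/36)x - 35/324


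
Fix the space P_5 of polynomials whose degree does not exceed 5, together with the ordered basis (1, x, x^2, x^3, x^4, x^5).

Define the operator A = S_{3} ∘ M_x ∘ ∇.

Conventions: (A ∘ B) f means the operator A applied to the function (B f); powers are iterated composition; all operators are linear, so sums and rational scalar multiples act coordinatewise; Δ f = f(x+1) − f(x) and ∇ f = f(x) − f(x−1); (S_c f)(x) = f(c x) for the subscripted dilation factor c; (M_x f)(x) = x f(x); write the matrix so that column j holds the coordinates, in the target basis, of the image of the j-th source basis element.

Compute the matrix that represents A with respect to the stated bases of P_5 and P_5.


image of 1: 0
image of x: 3x
image of x^2: 18x^2 - 3x
image of x^3: 81x^3 - 27x^2 + 3x
image of x^4: 324x^4 - 162x^3 + 36x^2 - 3x
image of x^5: 1215x^5 - 810x^4 + 270x^3 - 45x^2 + 3x
each image's coordinates form column j of the matrix

the matrix is [[0, 0, 0, 0, 0, 0]; [0, 3, -3, 3, -3, 3]; [0, 0, 18, -27, 36, -45]; [0, 0, 0, 81, -162, 270]; [0, 0, 0, 0, 324, -810]; [0, 0, 0, 0, 0, 1215]] (rows listed top to bottom)


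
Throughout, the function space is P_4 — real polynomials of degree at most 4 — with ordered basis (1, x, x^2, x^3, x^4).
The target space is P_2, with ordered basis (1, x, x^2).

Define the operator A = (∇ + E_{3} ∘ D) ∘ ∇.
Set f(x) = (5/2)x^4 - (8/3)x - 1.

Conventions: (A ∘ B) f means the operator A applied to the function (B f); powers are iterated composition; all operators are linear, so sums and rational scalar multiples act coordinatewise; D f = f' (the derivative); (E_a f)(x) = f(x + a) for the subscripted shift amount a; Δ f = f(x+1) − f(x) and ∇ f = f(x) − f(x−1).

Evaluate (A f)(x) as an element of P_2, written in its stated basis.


the result is g(x) = 60x^2 + 90x + 225

∇ f = 10x^3 - 15x^2 + 10x - 31/6
∇ ∇ f = 30x^2 - 60x + 35
D ∇ f = 30x^2 - 30x + 10
E_{3} D ∇ f = 30x^2 + 150x + 190
(∇ + E_{3} ∘ D) ∇ f = 60x^2 + 90x + 225


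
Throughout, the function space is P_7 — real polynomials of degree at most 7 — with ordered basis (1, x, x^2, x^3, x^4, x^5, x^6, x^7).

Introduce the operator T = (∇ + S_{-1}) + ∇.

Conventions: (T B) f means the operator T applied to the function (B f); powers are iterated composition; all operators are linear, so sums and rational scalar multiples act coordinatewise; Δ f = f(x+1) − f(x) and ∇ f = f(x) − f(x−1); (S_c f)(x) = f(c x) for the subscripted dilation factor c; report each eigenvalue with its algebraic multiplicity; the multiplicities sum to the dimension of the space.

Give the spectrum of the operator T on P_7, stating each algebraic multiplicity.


image of 1: 1
image of x: -x + 2
image of x^2: x^2 + 4x - 2
image of x^3: -x^3 + 6x^2 - 6x + 2
image of x^4: x^4 + 8x^3 - 12x^2 + 8x - 2
image of x^5: -x^5 + 10x^4 - 20x^3 + 20x^2 - 10x + 2
image of x^6: x^6 + 12x^5 - 30x^4 + 40x^3 - 30x^2 + 12x - 2
image of x^7: -x^7 + 14x^6 - 42x^5 + 70x^4 - 70x^3 + 42x^2 - 14x + 2
the matrix is upper triangular; its diagonal is (1, -1, 1, -1, 1, -1, 1, -1)
for a triangular matrix the eigenvalues are the diagonal entries, with algebraic multiplicity their repetition count

λ = -1 (multiplicity 4), λ = 1 (multiplicity 4)


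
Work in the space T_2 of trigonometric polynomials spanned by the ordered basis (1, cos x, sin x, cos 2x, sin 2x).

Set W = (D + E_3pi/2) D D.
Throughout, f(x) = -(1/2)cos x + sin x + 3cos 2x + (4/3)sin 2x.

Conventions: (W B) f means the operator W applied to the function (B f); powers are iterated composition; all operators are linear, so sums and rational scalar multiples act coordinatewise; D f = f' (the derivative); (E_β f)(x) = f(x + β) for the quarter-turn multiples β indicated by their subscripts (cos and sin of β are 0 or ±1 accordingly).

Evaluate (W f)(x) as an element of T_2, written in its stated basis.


g(x) = (4/3)cos 2x + (88/3)sin 2x

D f = cos x + (1/2)sin x + (8/3)cos 2x - 6sin 2x
D D f = (1/2)cos x - sin x - 12cos 2x - (16/3)sin 2x
D D D f = -cos x - (1/2)sin x - (32/3)cos 2x + 24sin 2x
E_3pi/2 D D f = cos x + (1/2)sin x + 12cos 2x + (16/3)sin 2x
(D + E_3pi/2) D D f = (4/3)cos 2x + (88/3)sin 2x


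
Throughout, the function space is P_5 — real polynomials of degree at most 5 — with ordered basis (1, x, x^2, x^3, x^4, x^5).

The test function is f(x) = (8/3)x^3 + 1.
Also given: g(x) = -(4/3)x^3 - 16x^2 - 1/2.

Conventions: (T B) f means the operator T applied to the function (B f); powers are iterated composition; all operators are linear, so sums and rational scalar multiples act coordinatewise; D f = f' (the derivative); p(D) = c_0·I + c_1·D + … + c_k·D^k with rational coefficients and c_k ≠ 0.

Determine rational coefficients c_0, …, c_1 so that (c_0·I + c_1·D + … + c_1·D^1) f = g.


D^0 f = (8/3)x^3 + 1
D^1 f = 8x^2
matching coefficients of g against c_0 f + c_1 Df + … from the top degree down determines the c_i
solution: c_0 = -1/2, c_1 = -2

p(D) = -(1/2)·I − 2·D, i.e. c_0 = -1/2, c_1 = -2


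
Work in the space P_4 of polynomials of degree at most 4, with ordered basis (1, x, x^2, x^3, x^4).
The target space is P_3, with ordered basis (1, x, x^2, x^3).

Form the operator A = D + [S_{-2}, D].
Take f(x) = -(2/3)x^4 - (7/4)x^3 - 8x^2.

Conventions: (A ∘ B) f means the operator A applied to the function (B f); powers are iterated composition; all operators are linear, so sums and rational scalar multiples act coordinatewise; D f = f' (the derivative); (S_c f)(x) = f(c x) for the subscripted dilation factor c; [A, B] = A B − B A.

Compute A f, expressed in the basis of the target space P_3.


the result is g(x) = (184/3)x^3 - (273/4)x^2 + 80x

D f = -(8/3)x^3 - (21/4)x^2 - 16x
D f = -(8/3)x^3 - (21/4)x^2 - 16x
S_{-2} D f = (64/3)x^3 - 21x^2 + 32x
S_{-2} f = -(32/3)x^4 + 14x^3 - 32x^2
D S_{-2} f = -(128/3)x^3 + 42x^2 - 64x
[S_{-2}, D] f = 64x^3 - 63x^2 + 96x
(D + [S_{-2}, D]) f = (184/3)x^3 - (273/4)x^2 + 80x


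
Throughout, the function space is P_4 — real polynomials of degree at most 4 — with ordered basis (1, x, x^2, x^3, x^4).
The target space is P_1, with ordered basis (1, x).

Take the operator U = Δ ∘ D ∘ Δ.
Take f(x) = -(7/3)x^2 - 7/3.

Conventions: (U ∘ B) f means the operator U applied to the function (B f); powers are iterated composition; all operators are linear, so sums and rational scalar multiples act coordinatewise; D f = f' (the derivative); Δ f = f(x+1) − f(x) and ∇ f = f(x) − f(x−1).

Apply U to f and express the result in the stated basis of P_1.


the result is g(x) = 0

Δ f = -(14/3)x - 7/3
D Δ f = -14/3
Δ D Δ f = 0


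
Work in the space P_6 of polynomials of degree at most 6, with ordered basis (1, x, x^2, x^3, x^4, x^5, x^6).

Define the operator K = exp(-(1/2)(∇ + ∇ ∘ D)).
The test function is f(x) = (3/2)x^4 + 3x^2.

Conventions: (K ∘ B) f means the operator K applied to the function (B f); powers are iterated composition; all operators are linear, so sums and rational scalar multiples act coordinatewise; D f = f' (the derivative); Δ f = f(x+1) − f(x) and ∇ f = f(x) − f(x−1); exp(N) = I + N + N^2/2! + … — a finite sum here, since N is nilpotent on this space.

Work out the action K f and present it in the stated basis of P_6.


the image equals g(x) = (3/2)x^4 - 3x^3 + (3/4)x^2 + (27/4)x - 189/32

order-1 term: -3x^3 - (9/2)x^2 + 3x - 15/4
order-2 term: (9/4)x^2 + (9/2)x - 9/8
order-3 term: -(3/4)x - 9/8
order-4 term: 3/32
the series for exp(-(1/2)(∇ + ∇ ∘ D)) f terminates at order 4
exp(-(1/2)(∇ + ∇ ∘ D)) f = (3/2)x^4 - 3x^3 + (3/4)x^2 + (27/4)x - 189/32


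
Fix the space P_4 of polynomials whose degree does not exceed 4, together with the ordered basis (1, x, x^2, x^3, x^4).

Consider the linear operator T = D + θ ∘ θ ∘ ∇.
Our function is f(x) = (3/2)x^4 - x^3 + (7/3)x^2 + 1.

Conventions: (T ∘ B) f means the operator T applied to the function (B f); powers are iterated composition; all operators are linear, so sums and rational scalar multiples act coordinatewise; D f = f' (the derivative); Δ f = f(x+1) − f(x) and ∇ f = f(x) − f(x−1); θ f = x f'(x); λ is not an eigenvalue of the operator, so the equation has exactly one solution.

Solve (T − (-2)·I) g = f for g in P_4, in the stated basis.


the result is g(x) = (3/4)x^4 - (31/2)x^3 + (1517/12)x^2 - (3331/12)x + 3343/24

write g with unknown coordinates in the stated basis and equate coefficients in (T − (-2)·I) g = f
solving from the highest basis element down gives g = (3/4)x^4 - (31/2)x^3 + (1517/12)x^2 - (3331/12)x + 3343/24
check: T g = 30x^3 - (501/2)x^2 + (3331/6)x - 3331/12
so T g − (-2)·g = (3/2)x^4 - x^3 + (7/3)x^2 + 1 = f ✓


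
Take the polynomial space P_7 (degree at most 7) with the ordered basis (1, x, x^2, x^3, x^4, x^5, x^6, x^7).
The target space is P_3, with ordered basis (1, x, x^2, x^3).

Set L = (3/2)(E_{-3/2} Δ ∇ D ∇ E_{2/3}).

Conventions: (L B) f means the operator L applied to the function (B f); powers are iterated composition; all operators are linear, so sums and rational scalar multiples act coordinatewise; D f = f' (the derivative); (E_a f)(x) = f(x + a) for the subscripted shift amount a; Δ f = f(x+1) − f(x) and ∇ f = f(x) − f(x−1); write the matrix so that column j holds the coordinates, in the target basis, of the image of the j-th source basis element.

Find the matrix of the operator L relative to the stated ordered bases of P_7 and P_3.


the matrix is [[0, 0, 0, 0, 36, -240, 1095, -12740/3]; [0, 0, 0, 0, 0, 180, -1440, 7665]; [0, 0, 0, 0, 0, 0, 540, -5040]; [0, 0, 0, 0, 0, 0, 0, 1260]] (rows listed top to bottom)

image of 1: 0
image of x: 0
image of x^2: 0
image of x^3: 0
image of x^4: 36
image of x^5: 180x - 240
image of x^6: 540x^2 - 1440x + 1095
image of x^7: 1260x^3 - 5040x^2 + 7665x - 12740/3
each image's coordinates form column j of the matrix


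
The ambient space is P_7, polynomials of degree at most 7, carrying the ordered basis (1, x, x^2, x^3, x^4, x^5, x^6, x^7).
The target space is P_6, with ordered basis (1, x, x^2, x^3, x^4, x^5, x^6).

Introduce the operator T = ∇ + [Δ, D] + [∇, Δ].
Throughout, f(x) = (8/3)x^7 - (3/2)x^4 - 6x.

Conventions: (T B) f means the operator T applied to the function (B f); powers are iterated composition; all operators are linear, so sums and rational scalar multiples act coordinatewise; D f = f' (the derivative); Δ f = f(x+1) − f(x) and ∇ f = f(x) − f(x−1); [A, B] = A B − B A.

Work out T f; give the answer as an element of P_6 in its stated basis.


∇ f = (56/3)x^6 - 56x^5 + (280/3)x^4 - (298/3)x^3 + 65x^2 - (74/3)x - 11/6
D f = (56/3)x^6 - 6x^3 - 6
Δ D f = 112x^5 + 280x^4 + (1120/3)x^3 + 262x^2 + 94x + 38/3
Δ f = (56/3)x^6 + 56x^5 + (280/3)x^4 + (262/3)x^3 + 47x^2 + (38/3)x - 29/6
D Δ f = 112x^5 + 280x^4 + (1120/3)x^3 + 262x^2 + 94x + 38/3
[Δ, D] f = 0
Δ f = (56/3)x^6 + 56x^5 + (280/3)x^4 + (262/3)x^3 + 47x^2 + (38/3)x - 29/6
∇ Δ f = 112x^5 + (560/3)x^3 - 18x^2 + (112/3)x - 3
∇ f = (56/3)x^6 - 56x^5 + (280/3)x^4 - (298/3)x^3 + 65x^2 - (74/3)x - 11/6
Δ ∇ f = 112x^5 + (560/3)x^3 - 18x^2 + (112/3)x - 3
[∇, Δ] f = 0
(∇ + [Δ, D] + [∇, Δ]) f = (56/3)x^6 - 56x^5 + (280/3)x^4 - (298/3)x^3 + 65x^2 - (74/3)x - 11/6

the image equals g(x) = (56/3)x^6 - 56x^5 + (280/3)x^4 - (298/3)x^3 + 65x^2 - (74/3)x - 11/6


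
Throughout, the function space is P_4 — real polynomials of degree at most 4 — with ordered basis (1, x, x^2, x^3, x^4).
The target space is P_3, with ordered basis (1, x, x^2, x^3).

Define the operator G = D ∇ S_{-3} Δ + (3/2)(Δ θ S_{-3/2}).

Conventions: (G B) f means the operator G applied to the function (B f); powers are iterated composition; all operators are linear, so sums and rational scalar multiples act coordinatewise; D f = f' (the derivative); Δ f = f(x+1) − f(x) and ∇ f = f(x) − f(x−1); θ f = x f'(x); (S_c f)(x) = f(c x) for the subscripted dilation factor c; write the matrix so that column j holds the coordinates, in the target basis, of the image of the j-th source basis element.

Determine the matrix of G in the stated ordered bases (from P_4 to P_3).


the matrix is [[0, -9/4, 27/4, 621/16, 3699/8]; [0, 0, 27/2, -729/16, -1053/2]; [0, 0, 0, -729/16, 729/4]; [0, 0, 0, 0, 243/2]] (rows listed top to bottom)

image of 1: 0
image of x: -9/4
image of x^2: (27/2)x + 27/4
image of x^3: -(729/16)x^2 - (729/16)x + 621/16
image of x^4: (243/2)x^3 + (729/4)x^2 - (1053/2)x + 3699/8
each image's coordinates form column j of the matrix


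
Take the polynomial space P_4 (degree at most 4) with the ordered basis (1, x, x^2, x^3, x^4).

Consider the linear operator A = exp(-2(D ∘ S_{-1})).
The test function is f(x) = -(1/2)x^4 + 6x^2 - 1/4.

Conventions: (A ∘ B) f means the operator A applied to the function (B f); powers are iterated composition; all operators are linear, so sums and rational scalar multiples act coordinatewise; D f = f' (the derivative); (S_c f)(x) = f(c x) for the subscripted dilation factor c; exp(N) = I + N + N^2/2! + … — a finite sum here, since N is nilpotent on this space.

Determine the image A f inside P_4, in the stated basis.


the result is g(x) = -(1/2)x^4 + 4x^3 + 18x^2 - 40x - 129/4

order-1 term: 4x^3 - 24x
order-2 term: 12x^2 - 24
order-3 term: -16x
order-4 term: -8
the series for exp(-2(D ∘ S_{-1})) f terminates at order 4
exp(-2(D ∘ S_{-1})) f = -(1/2)x^4 + 4x^3 + 18x^2 - 40x - 129/4


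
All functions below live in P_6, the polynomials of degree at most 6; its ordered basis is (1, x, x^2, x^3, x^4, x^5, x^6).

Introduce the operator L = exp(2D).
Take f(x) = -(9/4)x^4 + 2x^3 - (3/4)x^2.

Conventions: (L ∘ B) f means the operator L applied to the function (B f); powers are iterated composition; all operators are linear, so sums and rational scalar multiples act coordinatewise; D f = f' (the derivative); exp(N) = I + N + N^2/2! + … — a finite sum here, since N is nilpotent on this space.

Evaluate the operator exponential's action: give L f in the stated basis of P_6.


the result is g(x) = -(9/4)x^4 - 16x^3 - (171/4)x^2 - 51x - 23

order-1 term: -18x^3 + 12x^2 - 3x
order-2 term: -54x^2 + 24x - 3
order-3 term: -72x + 16
order-4 term: -36
the series for exp(2D) f terminates at order 4
exp(2D) f = -(9/4)x^4 - 16x^3 - (171/4)x^2 - 51x - 23


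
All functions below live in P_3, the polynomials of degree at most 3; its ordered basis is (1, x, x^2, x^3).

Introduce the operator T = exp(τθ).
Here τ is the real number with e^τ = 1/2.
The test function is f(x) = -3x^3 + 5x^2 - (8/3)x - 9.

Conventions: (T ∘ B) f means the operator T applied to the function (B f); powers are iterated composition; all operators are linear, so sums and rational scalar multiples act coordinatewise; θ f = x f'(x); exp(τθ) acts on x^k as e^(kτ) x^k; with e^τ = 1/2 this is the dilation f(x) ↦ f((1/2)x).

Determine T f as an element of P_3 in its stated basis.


exp(τθ) x^k = e^(kτ) x^k; with e^τ = 1/2 this sends x^k to (1/2)^k x^k
x ↦ 1/2 x
x^2 ↦ 1/4 x^2
x^3 ↦ 1/8 x^3
applying this coordinatewise to f: exp(τθ) f = -(3/8)x^3 + (5/4)x^2 - (4/3)x - 9

the result is g(x) = -(3/8)x^3 + (5/4)x^2 - (4/3)x - 9


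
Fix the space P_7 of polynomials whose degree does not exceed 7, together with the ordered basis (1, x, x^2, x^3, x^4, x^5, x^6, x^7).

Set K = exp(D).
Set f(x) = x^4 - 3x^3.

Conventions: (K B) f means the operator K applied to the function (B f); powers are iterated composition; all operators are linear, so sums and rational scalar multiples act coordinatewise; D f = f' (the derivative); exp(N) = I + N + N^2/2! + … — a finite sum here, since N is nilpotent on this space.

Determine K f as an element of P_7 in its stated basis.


g(x) = x^4 + x^3 - 3x^2 - 5x - 2

order-1 term: 4x^3 - 9x^2
order-2 term: 6x^2 - 9x
order-3 term: 4x - 3
order-4 term: 1
the series for exp(D) f terminates at order 4
exp(D) f = x^4 + x^3 - 3x^2 - 5x - 2


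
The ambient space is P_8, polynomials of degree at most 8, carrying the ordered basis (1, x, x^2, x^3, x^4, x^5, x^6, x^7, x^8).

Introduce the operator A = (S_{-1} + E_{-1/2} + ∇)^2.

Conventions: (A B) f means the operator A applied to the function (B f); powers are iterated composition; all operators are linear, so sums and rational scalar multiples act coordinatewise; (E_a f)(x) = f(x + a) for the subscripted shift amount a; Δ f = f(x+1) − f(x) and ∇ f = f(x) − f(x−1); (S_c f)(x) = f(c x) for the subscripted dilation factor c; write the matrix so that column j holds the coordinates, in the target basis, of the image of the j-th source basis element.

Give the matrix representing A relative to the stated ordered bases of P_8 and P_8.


image of 1: 4
image of x: 1
image of x^2: 4x^2 + 2x - 5/2
image of x^3: 3x^2 + (3/2)x - 1/2
image of x^4: 4x^4 + 4x^3 - 15x^2 - 2x + 25/8
image of x^5: 5x^4 + 5x^3 - 5x^2 + (275/8)x - 127/8
image of x^6: 4x^6 + 6x^5 - (75/2)x^4 - 10x^3 + (375/8)x^2 - (381/4)x + 1225/32
image of x^7: 7x^6 + (21/2)x^5 - (35/2)x^4 + (1925/8)x^3 - (2667/8)x^2 + (9457/32)x - 2971/32
image of x^8: 4x^8 + 8x^7 - 70x^6 - 28x^5 + (875/4)x^4 - 889x^3 + (8575/8)x^2 - (2971/4)x + 25825/128
each image's coordinates form column j of the matrix

the matrix is [[4, 1, -5/2, -1/2, 25/8, -127/8, 1225/32, -2971/32, 25825/128]; [0, 0, 2, 3/2, -2, 275/8, -381/4, 9457/32, -2971/4]; [0, 0, 4, 3, -15, -5, 375/8, -2667/8, 8575/8]; [0, 0, 0, 0, 4, 5, -10, 1925/8, -889]; [0, 0, 0, 0, 4, 5, -75/2, -35/2, 875/4]; [0, 0, 0, 0, 0, 0, 6, 21/2, -28]; [0, 0, 0, 0, 0, 0, 4, 7, -70]; [0, 0, 0, 0, 0, 0, 0, 0, 8]; [0, 0, 0, 0, 0, 0, 0, 0, 4]] (rows listed top to bottom)


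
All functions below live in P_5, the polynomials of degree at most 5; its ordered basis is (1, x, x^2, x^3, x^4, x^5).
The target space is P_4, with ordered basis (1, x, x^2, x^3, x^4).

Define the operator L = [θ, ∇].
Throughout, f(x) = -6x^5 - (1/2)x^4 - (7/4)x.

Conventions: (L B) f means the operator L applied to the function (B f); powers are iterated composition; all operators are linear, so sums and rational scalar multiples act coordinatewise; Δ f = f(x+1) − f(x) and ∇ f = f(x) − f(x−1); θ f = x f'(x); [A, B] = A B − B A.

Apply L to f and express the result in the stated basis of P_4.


∇ f = -30x^4 + 58x^3 - 57x^2 + 28x - 29/4
θ ∇ f = -120x^4 + 174x^3 - 114x^2 + 28x
θ f = -30x^5 - 2x^4 - (7/4)x
∇ θ f = -150x^4 + 292x^3 - 288x^2 + 142x - 119/4
[θ, ∇] f = 30x^4 - 118x^3 + 174x^2 - 114x + 119/4

the result is g(x) = 30x^4 - 118x^3 + 174x^2 - 114x + 119/4


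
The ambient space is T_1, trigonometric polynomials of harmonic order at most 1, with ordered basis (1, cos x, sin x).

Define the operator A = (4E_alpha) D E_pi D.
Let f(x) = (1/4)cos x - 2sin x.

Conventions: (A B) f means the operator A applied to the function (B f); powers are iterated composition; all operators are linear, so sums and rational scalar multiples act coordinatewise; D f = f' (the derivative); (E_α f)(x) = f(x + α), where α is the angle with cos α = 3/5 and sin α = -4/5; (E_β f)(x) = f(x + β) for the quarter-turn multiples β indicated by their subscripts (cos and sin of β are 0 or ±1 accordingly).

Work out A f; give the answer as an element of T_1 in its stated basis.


g(x) = 7cos x - 4sin x

D f = -2cos x - (1/4)sin x
E_pi D f = 2cos x + (1/4)sin x
D E_pi D f = (1/4)cos x - 2sin x
E_alpha (D E_pi) D f = (7/4)cos x - sin x
(4E_alpha) (D E_pi) D f = 7cos x - 4sin x


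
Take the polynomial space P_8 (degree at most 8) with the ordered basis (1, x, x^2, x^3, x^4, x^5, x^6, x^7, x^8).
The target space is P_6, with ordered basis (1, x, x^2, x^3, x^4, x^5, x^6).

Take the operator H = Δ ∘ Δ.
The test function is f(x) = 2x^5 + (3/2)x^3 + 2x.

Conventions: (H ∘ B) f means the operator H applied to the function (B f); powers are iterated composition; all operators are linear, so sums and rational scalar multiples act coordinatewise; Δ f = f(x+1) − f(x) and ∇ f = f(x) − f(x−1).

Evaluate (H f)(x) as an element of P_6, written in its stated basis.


Δ f = 10x^4 + 20x^3 + (49/2)x^2 + (29/2)x + 11/2
Δ Δ f = 40x^3 + 120x^2 + 149x + 69

g(x) = 40x^3 + 120x^2 + 149x + 69


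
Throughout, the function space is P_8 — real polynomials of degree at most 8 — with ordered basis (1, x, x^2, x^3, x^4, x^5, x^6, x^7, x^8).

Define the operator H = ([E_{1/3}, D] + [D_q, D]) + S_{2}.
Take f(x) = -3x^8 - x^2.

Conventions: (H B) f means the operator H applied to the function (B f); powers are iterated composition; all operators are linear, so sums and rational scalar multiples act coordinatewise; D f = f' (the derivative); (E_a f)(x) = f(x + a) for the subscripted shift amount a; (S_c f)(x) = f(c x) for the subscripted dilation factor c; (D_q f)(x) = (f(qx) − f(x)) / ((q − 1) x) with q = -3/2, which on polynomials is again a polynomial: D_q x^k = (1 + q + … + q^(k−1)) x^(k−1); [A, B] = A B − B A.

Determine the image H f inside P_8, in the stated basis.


D f = -24x^7 - 2x
E_{1/3} D f = -24x^7 - 56x^6 - 56x^5 - (280/9)x^4 - (280/27)x^3 - (56/27)x^2 - (542/243)x - 494/729
E_{1/3} f = -3x^8 - 8x^7 - (28/3)x^6 - (56/9)x^5 - (70/27)x^4 - (56/81)x^3 - (271/243)x^2 - (494/729)x - 244/2187
D E_{1/3} f = -24x^7 - 56x^6 - 56x^5 - (280/9)x^4 - (280/27)x^3 - (56/27)x^2 - (542/243)x - 494/729
[E_{1/3}, D] f = 0
D f = -24x^7 - 2x
D_q D f = -(1389/8)x^6 - 2
D_q f = (3783/128)x^7 + (1/2)x
D D_q f = (26481/128)x^6 + 1/2
[D_q, D] f = -(48705/128)x^6 - 5/2
([E_{1/3}, D] + [D_q, D]) f = -(48705/128)x^6 - 5/2
S_{2} f = -768x^8 - 4x^2
(([E_{1/3}, D] + [D_q, D]) + S_{2}) f = -768x^8 - (48705/128)x^6 - 4x^2 - 5/2

the image equals g(x) = -768x^8 - (48705/128)x^6 - 4x^2 - 5/2


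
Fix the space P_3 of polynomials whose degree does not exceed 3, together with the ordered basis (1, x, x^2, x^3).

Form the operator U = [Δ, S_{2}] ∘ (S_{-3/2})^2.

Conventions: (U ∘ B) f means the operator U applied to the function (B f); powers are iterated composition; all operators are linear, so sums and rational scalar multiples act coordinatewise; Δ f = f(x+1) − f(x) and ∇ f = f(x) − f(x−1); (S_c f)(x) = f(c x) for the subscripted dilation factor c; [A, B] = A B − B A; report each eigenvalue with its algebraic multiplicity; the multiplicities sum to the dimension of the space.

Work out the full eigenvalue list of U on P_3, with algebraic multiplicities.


image of 1: 0
image of x: 9/4
image of x^2: (81/4)x + 243/16
image of x^3: (2187/16)x^2 + (6561/32)x + 5103/64
the matrix is upper triangular; its diagonal is (0, 0, 0, 0)
for a triangular matrix the eigenvalues are the diagonal entries, with algebraic multiplicity their repetition count

λ = 0 (multiplicity 4)


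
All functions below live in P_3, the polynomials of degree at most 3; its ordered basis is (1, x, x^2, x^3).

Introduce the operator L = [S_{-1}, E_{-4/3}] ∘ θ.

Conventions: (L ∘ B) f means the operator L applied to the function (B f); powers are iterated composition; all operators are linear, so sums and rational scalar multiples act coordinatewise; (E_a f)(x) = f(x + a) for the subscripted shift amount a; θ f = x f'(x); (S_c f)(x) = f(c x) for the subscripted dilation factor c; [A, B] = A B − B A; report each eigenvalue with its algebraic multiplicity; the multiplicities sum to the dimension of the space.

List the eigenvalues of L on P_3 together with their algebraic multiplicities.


λ = 0 (multiplicity 4)

image of 1: 0
image of x: -8/3
image of x^2: (32/3)x
image of x^3: -24x^2 - 128/9
the matrix is upper triangular; its diagonal is (0, 0, 0, 0)
for a triangular matrix the eigenvalues are the diagonal entries, with algebraic multiplicity their repetition count


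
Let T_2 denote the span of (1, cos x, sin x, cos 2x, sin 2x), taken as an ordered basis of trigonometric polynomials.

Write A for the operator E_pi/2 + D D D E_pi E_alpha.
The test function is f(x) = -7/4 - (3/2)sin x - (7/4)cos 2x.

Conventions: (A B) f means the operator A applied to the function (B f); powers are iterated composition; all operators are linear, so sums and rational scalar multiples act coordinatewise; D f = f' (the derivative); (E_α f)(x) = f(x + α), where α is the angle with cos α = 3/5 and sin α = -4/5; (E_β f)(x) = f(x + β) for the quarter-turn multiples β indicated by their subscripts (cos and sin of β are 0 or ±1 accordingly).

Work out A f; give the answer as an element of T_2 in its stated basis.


E_pi/2 f = -7/4 - (3/2)cos x + (7/4)cos 2x
E_alpha f = -7/4 + (6/5)cos x - (9/10)sin x + (49/100)cos 2x - (42/25)sin 2x
E_pi E_alpha f = -7/4 - (6/5)cos x + (9/10)sin x + (49/100)cos 2x - (42/25)sin 2x
D (E_pi E_alpha) f = (9/10)cos x + (6/5)sin x - (84/25)cos 2x - (49/50)sin 2x
D D (E_pi E_alpha) f = (6/5)cos x - (9/10)sin x - (49/25)cos 2x + (168/25)sin 2x
D D D (E_pi E_alpha) f = -(9/10)cos x - (6/5)sin x + (336/25)cos 2x + (98/25)sin 2x
(E_pi/2 + D D D E_pi E_alpha) f = -7/4 - (12/5)cos x - (6/5)sin x + (1519/100)cos 2x + (98/25)sin 2x

g(x) = -7/4 - (12/5)cos x - (6/5)sin x + (1519/100)cos 2x + (98/25)sin 2x


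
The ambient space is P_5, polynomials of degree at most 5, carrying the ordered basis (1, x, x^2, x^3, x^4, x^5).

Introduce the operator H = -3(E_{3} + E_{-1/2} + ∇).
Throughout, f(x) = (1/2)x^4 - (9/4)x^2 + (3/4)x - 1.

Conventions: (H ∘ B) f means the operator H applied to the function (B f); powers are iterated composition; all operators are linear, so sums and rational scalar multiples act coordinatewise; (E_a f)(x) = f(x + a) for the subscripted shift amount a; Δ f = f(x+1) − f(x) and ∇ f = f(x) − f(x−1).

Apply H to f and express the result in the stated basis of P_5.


E_{3} f = (1/2)x^4 + 6x^3 + (99/4)x^2 + (165/4)x + 43/2
E_{-1/2} f = (1/2)x^4 - x^3 - (3/2)x^2 + (11/4)x - 61/32
∇ f = 2x^3 - 3x^2 - (5/2)x + 5/2
(E_{3} + E_{-1/2} + ∇) f = x^4 + 7x^3 + (81/4)x^2 + (83/2)x + 707/32
(-3(E_{3} + E_{-1/2} + ∇)) f = -3x^4 - 21x^3 - (243/4)x^2 - (249/2)x - 2121/32

the result is g(x) = -3x^4 - 21x^3 - (243/4)x^2 - (249/2)x - 2121/32


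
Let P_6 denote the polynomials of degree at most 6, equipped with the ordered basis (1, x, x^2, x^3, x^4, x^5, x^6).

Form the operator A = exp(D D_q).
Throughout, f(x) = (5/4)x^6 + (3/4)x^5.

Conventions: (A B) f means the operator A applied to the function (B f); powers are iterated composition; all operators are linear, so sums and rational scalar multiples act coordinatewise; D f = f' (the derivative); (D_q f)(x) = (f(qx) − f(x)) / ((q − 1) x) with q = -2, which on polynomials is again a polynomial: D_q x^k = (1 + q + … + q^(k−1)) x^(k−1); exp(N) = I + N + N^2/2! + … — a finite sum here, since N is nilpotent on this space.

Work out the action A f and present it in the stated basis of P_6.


g(x) = (5/4)x^6 + (3/4)x^5 - (525/4)x^4 + 33x^3 + (7875/8)x^2 + 99x - 2625/8

order-1 term: -(525/4)x^4 + 33x^3
order-2 term: (7875/8)x^2 + 99x
order-3 term: -2625/8
the series for exp(D D_q) f terminates at order 3
exp(D D_q) f = (5/4)x^6 + (3/4)x^5 - (525/4)x^4 + 33x^3 + (7875/8)x^2 + 99x - 2625/8
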